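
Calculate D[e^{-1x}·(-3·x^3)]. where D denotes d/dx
3 x^{2} \left(x - 3\right) e^{- x}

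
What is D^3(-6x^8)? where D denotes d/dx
- 2016 x^{5}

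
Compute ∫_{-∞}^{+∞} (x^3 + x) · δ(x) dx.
0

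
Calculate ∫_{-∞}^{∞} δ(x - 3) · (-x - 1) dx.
-4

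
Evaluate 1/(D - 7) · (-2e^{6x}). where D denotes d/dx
2 e^{6 x}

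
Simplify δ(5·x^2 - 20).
\frac{\delta(x - 2) + \delta(x + 2)}{20}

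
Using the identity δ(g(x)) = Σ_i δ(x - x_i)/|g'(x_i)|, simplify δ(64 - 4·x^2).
\frac{\delta(x - 4) + \delta(x + 4)}{32}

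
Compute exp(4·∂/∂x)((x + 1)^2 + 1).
x^{2} + 10 x + 26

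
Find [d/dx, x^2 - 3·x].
2 x - 3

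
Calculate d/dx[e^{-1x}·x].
\left(1 - x\right) e^{- x}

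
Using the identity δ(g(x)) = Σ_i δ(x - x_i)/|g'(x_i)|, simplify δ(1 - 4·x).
\frac{\delta(x - 1/4)}{4}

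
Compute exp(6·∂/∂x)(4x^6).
4 x^{6} + 144 x^{5} + 2160 x^{4} + 17280 x^{3} + 77760 x^{2} + 186624 x + 186624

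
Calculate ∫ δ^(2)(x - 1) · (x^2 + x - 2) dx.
2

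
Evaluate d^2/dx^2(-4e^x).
- 4 e^{x}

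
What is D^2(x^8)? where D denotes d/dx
56 x^{6}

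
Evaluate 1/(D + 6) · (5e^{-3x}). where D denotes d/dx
\frac{5 e^{- 3 x}}{3}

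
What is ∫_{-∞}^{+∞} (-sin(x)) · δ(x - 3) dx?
- \sin{\left(3 \right)}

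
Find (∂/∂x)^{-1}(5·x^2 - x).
\frac{5 x^{3}}{3} - \frac{x^{2}}{2}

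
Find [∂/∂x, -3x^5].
- 15 x^{4}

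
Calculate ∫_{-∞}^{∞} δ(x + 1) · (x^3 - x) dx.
0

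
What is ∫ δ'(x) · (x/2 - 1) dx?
- \frac{1}{2}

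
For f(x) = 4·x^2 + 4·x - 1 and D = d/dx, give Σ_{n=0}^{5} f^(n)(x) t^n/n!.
4 t^{2} + 4 t \left(2 x + 1\right) + 4 x^{2} + 4 x - 1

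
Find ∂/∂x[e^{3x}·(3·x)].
\left(9 x + 3\right) e^{3 x}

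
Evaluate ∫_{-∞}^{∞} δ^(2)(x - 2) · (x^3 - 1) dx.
12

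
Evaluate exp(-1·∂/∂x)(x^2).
x^{2} - 2 x + 1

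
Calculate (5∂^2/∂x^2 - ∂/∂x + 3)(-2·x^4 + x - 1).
- 6 x^{4} + 8 x^{3} - 120 x^{2} + 3 x - 4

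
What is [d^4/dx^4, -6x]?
-24\frac{d^{3}}{dx^{3}}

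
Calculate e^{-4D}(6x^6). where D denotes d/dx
6 x^{6} - 144 x^{5} + 1440 x^{4} - 7680 x^{3} + 23040 x^{2} - 36864 x + 24576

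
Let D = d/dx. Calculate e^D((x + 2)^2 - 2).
x^{2} + 6 x + 7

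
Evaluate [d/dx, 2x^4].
8 x^{3}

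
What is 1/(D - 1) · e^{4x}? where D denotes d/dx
\frac{e^{4 x}}{3}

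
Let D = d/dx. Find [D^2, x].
2D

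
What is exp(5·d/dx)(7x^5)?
7 x^{5} + 175 x^{4} + 1750 x^{3} + 8750 x^{2} + 21875 x + 21875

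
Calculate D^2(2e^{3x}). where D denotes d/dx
18 e^{3 x}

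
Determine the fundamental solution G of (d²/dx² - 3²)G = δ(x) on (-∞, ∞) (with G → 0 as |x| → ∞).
-\frac{e^{-3|x|}}{6}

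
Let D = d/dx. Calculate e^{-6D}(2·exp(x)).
2 e^{x - 6}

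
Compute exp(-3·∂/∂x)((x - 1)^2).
x^{2} - 8 x + 16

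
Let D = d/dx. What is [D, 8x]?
8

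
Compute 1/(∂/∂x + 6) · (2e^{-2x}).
\frac{e^{- 2 x}}{2}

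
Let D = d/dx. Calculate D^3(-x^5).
- 60 x^{2}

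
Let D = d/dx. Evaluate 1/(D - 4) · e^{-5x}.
- \frac{e^{- 5 x}}{9}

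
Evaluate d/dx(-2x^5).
- 10 x^{4}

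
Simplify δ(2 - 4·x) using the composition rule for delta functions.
\frac{\delta(x - 1/2)}{4}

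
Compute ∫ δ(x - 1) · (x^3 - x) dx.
0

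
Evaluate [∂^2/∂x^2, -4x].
-8\frac{d}{dx}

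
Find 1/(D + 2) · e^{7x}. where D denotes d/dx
\frac{e^{7 x}}{9}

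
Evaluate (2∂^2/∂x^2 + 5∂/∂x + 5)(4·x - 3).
20 x + 5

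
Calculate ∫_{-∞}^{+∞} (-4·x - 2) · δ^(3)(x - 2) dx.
0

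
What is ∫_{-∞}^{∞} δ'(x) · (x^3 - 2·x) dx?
2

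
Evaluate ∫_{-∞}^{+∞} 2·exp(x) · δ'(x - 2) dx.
- 2 e^{2}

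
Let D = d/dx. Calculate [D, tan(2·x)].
\frac{2}{\cos^{2}{\left(2 x \right)}}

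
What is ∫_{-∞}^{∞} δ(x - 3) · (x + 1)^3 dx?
64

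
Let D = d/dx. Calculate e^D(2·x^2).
2 x^{2} + 4 x + 2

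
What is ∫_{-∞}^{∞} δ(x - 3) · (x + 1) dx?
4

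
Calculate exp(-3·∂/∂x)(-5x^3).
- 5 x^{3} + 45 x^{2} - 135 x + 135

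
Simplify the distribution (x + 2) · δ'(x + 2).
-\delta(x + 2)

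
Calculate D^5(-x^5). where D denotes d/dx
-120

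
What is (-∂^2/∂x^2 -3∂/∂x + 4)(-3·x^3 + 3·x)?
- 12 x^{3} + 27 x^{2} + 30 x - 9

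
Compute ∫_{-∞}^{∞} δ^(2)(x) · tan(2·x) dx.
0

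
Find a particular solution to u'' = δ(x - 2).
\frac{|x - 2|}{2}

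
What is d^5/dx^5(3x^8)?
20160 x^{3}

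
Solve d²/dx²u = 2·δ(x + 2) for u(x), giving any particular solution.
|x + 2|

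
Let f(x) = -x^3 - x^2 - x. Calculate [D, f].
- 3 x^{2} - 2 x - 1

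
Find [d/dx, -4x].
-4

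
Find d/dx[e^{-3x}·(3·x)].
3 \left(1 - 3 x\right) e^{- 3 x}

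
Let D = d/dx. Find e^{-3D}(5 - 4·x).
17 - 4 x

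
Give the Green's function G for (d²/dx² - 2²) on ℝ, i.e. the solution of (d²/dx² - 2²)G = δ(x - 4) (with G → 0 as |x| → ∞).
-\frac{e^{-2|x - 4|}}{4}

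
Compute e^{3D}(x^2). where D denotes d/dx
x^{2} + 6 x + 9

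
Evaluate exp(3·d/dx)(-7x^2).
- 7 x^{2} - 42 x - 63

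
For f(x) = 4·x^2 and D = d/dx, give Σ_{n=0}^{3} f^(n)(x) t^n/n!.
4 t^{2} + 8 t x + 4 x^{2}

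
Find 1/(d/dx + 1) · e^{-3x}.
- \frac{e^{- 3 x}}{2}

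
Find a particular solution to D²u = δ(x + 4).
\frac{|x + 4|}{2}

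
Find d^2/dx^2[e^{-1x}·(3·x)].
3 \left(x - 2\right) e^{- x}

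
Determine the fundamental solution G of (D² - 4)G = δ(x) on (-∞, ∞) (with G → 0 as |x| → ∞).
-\frac{e^{-2|x|}}{4}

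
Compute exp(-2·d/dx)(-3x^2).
- 3 x^{2} + 12 x - 12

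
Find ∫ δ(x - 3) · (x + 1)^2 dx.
16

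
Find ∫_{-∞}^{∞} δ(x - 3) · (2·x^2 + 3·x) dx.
27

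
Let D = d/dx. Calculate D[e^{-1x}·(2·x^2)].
2 x \left(2 - x\right) e^{- x}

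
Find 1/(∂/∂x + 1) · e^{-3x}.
- \frac{e^{- 3 x}}{2}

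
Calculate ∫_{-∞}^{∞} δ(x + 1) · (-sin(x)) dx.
\sin{\left(1 \right)}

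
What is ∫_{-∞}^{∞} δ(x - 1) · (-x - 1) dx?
-2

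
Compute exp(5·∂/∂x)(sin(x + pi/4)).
\sin{\left(x + \frac{\pi}{4} + 5 \right)}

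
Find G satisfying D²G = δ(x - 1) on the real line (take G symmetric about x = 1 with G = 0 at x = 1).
\frac{|x - 1|}{2}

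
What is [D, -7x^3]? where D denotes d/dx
- 21 x^{2}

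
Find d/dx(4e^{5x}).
20 e^{5 x}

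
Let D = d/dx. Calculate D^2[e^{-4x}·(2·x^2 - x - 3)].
4 \left(8 x^{2} - 12 x - 9\right) e^{- 4 x}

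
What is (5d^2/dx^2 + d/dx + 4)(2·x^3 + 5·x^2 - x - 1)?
8 x^{3} + 26 x^{2} + 66 x + 45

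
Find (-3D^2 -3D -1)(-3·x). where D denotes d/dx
3 x + 9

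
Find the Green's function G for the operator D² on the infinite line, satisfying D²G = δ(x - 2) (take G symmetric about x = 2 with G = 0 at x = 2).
\frac{|x - 2|}{2}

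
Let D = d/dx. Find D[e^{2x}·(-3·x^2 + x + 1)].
\left(- 6 x^{2} - 4 x + 3\right) e^{2 x}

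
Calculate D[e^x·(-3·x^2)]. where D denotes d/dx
3 x \left(- x - 2\right) e^{x}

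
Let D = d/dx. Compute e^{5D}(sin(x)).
\sin{\left(x + 5 \right)}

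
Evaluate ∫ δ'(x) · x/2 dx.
- \frac{1}{2}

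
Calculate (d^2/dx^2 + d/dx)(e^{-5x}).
20 e^{- 5 x}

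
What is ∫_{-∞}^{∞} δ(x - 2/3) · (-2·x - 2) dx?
- \frac{10}{3}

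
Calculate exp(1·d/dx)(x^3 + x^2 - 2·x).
x \left(x^{2} + 4 x + 3\right)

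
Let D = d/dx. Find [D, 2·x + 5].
2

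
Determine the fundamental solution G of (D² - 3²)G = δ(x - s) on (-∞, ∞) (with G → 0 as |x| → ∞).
-\frac{e^{-3|x-s|}}{6}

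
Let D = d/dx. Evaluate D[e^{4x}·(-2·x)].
\left(- 8 x - 2\right) e^{4 x}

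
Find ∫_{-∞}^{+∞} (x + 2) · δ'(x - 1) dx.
-1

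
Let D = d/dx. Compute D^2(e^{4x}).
16 e^{4 x}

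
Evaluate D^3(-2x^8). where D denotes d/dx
- 672 x^{5}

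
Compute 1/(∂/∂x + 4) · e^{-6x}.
- \frac{e^{- 6 x}}{2}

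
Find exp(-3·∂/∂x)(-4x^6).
- 4 x^{6} + 72 x^{5} - 540 x^{4} + 2160 x^{3} - 4860 x^{2} + 5832 x - 2916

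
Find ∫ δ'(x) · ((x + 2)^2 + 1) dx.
-4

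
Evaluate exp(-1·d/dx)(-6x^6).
- 6 x^{6} + 36 x^{5} - 90 x^{4} + 120 x^{3} - 90 x^{2} + 36 x - 6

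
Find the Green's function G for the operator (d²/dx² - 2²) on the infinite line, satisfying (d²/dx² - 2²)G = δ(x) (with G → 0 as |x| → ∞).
-\frac{e^{-2|x|}}{4}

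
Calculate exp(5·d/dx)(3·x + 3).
3 x + 18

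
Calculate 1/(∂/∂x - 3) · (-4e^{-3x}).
\frac{2 e^{- 3 x}}{3}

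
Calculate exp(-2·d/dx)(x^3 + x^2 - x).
x^{3} - 5 x^{2} + 7 x - 2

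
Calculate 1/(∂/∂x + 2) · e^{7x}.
\frac{e^{7 x}}{9}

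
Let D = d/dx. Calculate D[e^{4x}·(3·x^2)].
6 x \left(2 x + 1\right) e^{4 x}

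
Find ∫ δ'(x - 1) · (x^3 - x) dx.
-2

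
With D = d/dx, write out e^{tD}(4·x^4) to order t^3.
4 x \left(4 t^{3} + 6 t^{2} x + 4 t x^{2} + x^{3}\right)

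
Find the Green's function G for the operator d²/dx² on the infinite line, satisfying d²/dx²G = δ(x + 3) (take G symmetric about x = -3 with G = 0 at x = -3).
\frac{|x + 3|}{2}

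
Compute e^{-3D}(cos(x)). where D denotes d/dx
\cos{\left(x - 3 \right)}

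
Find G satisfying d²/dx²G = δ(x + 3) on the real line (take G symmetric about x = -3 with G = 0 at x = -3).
\frac{|x + 3|}{2}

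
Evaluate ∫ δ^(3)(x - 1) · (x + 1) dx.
0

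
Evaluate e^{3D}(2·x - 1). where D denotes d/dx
2 x + 5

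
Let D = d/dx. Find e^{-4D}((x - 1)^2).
x^{2} - 10 x + 25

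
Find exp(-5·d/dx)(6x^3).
6 x^{3} - 90 x^{2} + 450 x - 750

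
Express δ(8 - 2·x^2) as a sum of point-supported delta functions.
\frac{\delta(x - 2) + \delta(x + 2)}{8}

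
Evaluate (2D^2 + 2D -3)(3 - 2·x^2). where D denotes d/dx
6 x^{2} - 8 x - 17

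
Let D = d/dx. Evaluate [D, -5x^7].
- 35 x^{6}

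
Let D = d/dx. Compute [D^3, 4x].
12D^{2}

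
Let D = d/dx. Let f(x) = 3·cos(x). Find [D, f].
- 3 \sin{\left(x \right)}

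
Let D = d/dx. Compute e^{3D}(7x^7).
7 x^{7} + 147 x^{6} + 1323 x^{5} + 6615 x^{4} + 19845 x^{3} + 35721 x^{2} + 35721 x + 15309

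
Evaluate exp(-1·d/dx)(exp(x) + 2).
e^{x - 1} + 2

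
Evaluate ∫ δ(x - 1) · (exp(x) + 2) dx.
2 + e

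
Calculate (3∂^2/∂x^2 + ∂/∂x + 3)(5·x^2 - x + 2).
15 x^{2} + 7 x + 35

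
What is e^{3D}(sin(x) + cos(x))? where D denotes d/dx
\sqrt{2} \sin{\left(x + \frac{\pi}{4} + 3 \right)}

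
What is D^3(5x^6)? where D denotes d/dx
600 x^{3}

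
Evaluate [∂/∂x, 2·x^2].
4 x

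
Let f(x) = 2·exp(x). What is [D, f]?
2 e^{x}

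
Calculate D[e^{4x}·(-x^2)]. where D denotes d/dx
2 x \left(- 2 x - 1\right) e^{4 x}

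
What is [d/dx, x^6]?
6 x^{5}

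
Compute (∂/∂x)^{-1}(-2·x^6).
- \frac{2 x^{7}}{7}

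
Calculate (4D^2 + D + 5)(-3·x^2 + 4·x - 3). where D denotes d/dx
- 15 x^{2} + 14 x - 35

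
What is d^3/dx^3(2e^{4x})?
128 e^{4 x}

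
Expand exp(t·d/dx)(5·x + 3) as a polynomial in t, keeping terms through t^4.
5 t + 5 x + 3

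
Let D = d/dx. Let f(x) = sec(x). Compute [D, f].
\tan{\left(x \right)} \sec{\left(x \right)}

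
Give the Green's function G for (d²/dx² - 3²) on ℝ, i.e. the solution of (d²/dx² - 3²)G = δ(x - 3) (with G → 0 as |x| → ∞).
-\frac{e^{-3|x - 3|}}{6}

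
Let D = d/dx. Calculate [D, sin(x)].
\cos{\left(x \right)}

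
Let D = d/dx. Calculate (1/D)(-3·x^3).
- \frac{3 x^{4}}{4}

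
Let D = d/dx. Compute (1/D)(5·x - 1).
\frac{5 x^{2}}{2} - x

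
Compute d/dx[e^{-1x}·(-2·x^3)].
2 x^{2} \left(x - 3\right) e^{- x}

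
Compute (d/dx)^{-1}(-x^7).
- \frac{x^{8}}{8}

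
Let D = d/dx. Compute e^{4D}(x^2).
x^{2} + 8 x + 16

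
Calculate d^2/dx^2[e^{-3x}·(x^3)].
3 x \left(3 x^{2} - 6 x + 2\right) e^{- 3 x}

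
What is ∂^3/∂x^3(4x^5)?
240 x^{2}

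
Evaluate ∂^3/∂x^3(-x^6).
- 120 x^{3}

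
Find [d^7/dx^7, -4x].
-28\frac{d^{6}}{dx^{6}}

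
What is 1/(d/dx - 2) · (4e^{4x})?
2 e^{4 x}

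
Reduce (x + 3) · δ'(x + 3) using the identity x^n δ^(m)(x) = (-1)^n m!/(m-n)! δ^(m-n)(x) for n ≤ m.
-\delta(x + 3)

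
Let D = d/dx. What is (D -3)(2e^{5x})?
4 e^{5 x}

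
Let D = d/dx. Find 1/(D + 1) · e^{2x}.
\frac{e^{2 x}}{3}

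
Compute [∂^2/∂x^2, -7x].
-14\frac{d}{dx}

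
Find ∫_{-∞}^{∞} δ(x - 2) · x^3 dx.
8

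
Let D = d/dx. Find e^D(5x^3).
5 x^{3} + 15 x^{2} + 15 x + 5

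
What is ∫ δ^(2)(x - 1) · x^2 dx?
2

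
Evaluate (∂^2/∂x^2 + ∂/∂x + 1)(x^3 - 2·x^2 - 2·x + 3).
x^{3} + x^{2} - 3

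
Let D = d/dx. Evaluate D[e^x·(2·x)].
2 \left(x + 1\right) e^{x}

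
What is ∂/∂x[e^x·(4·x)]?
4 \left(x + 1\right) e^{x}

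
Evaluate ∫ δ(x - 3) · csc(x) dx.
\csc{\left(3 \right)}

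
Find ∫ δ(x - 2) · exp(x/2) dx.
e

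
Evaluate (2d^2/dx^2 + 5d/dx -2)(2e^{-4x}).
20 e^{- 4 x}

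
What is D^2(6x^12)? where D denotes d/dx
792 x^{10}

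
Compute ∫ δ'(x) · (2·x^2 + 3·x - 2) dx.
-3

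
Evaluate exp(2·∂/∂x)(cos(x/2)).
\cos{\left(\frac{x}{2} + 1 \right)}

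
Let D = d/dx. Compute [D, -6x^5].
- 30 x^{4}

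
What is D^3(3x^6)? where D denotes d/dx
360 x^{3}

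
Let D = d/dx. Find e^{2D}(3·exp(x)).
3 e^{x + 2}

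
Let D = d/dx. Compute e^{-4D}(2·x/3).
\frac{2 x}{3} - \frac{8}{3}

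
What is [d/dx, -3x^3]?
- 9 x^{2}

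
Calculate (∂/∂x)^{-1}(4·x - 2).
2 x^{2} - 2 x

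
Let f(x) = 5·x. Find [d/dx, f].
5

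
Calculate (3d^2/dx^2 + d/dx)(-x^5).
5 x^{3} \left(- x - 12\right)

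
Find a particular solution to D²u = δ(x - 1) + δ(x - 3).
\frac{|x - 1|}{2} + \frac{|x - 3|}{2}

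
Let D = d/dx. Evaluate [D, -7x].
-7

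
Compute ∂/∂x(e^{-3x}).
- 3 e^{- 3 x}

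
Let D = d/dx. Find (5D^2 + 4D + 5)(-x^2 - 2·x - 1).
- 5 x^{2} - 18 x - 23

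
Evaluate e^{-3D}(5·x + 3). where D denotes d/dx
5 x - 12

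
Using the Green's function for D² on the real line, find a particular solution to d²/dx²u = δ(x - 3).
\frac{|x - 3|}{2}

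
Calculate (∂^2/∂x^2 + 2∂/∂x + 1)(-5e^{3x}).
- 80 e^{3 x}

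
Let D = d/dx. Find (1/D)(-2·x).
- x^{2}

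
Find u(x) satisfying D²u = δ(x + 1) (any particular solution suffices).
\frac{|x + 1|}{2}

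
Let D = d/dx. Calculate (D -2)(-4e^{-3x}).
20 e^{- 3 x}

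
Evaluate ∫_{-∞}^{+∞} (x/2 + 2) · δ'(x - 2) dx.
- \frac{1}{2}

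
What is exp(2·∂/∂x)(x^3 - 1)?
x^{3} + 6 x^{2} + 12 x + 7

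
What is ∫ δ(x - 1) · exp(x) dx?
e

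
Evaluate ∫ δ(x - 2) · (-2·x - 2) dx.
-6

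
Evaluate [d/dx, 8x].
8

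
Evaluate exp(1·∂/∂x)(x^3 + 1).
x^{3} + 3 x^{2} + 3 x + 2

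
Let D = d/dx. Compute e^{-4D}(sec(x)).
\sec{\left(x - 4 \right)}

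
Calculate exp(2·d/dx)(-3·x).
- 3 x - 6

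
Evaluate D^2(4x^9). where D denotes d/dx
288 x^{7}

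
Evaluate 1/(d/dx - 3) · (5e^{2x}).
- 5 e^{2 x}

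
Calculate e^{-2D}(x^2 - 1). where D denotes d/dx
x^{2} - 4 x + 3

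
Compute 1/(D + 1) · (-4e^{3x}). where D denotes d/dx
- e^{3 x}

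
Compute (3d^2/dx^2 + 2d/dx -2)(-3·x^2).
6 x^{2} - 12 x - 18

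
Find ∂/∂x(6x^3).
18 x^{2}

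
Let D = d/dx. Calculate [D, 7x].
7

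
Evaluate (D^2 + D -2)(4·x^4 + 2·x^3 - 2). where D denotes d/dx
- 8 x^{4} + 12 x^{3} + 54 x^{2} + 12 x + 4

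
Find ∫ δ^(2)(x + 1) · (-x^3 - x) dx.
6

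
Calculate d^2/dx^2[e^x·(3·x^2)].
3 \left(x^{2} + 4 x + 2\right) e^{x}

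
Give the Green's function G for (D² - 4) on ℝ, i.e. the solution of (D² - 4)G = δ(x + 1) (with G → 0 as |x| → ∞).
-\frac{e^{-2|x + 1|}}{4}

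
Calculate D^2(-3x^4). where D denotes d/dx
- 36 x^{2}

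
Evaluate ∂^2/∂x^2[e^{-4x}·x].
8 \left(2 x - 1\right) e^{- 4 x}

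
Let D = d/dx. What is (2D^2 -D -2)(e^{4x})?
26 e^{4 x}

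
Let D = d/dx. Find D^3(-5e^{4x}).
- 320 e^{4 x}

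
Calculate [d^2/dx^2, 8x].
16\frac{d}{dx}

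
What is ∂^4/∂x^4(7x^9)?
21168 x^{5}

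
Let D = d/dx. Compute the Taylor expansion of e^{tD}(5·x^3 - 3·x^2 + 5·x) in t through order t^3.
5 t^{3} + t^{2} \left(15 x - 3\right) + t \left(15 x^{2} - 6 x + 5\right) + 5 x^{3} - 3 x^{2} + 5 x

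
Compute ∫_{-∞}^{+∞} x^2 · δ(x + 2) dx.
4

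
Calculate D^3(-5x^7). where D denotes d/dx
- 1050 x^{4}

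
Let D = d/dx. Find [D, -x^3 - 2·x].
- 3 x^{2} - 2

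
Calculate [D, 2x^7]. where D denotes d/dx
14 x^{6}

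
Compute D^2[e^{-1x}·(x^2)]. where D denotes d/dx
\left(x^{2} - 4 x + 2\right) e^{- x}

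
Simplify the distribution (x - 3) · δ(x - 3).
0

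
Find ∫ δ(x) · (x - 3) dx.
-3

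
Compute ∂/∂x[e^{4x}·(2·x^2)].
4 x \left(2 x + 1\right) e^{4 x}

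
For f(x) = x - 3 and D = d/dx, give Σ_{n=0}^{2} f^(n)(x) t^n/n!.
t + x - 3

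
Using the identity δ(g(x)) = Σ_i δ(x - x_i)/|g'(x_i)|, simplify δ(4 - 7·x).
\frac{\delta(x - 4/7)}{7}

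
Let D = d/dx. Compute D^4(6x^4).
144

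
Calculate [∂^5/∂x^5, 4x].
20\frac{d^{4}}{dx^{4}}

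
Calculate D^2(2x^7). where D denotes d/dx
84 x^{5}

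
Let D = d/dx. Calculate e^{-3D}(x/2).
\frac{x}{2} - \frac{3}{2}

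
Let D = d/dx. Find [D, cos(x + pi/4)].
- \sin{\left(x + \frac{\pi}{4} \right)}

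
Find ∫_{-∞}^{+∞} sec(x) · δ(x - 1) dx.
\sec{\left(1 \right)}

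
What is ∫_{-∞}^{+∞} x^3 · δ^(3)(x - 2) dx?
-6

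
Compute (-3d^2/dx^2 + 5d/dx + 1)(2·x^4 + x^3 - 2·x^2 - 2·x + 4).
2 x^{4} + 41 x^{3} - 59 x^{2} - 40 x + 6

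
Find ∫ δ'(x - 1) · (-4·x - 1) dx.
4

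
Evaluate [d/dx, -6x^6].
- 36 x^{5}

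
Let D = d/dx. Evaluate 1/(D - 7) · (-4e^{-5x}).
\frac{e^{- 5 x}}{3}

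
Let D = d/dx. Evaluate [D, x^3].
3 x^{2}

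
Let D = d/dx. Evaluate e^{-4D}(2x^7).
2 x^{7} - 56 x^{6} + 672 x^{5} - 4480 x^{4} + 17920 x^{3} - 43008 x^{2} + 57344 x - 32768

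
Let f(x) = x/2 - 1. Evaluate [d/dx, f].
\frac{1}{2}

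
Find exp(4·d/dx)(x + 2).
x + 6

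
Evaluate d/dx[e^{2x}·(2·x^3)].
x^{2} \left(4 x + 6\right) e^{2 x}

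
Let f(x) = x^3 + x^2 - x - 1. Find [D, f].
3 x^{2} + 2 x - 1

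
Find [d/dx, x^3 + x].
3 x^{2} + 1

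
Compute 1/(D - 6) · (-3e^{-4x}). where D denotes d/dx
\frac{3 e^{- 4 x}}{10}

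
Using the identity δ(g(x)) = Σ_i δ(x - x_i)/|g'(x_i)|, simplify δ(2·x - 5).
\frac{\delta(x - 5/2)}{2}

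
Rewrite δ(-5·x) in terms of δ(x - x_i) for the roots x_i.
\frac{\delta(x)}{5}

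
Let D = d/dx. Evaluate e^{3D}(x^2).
x^{2} + 6 x + 9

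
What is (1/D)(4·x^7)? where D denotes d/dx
\frac{x^{8}}{2}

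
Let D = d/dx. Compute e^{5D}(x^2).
x^{2} + 10 x + 25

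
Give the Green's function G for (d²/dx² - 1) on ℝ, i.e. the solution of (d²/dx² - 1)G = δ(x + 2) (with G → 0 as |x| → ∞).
-\frac{e^{-|x + 2|}}{2}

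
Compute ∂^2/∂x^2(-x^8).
- 56 x^{6}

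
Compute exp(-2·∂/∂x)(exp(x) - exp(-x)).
- e^{2 - x} + e^{x - 2}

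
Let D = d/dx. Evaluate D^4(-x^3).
0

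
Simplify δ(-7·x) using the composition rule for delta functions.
\frac{\delta(x)}{7}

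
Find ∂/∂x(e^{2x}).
2 e^{2 x}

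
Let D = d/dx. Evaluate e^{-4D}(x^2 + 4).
x^{2} - 8 x + 20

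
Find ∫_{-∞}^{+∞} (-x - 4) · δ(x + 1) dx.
-3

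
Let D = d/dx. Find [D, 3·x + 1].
3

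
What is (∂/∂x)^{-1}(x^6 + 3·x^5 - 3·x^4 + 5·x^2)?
\frac{x^{7}}{7} + \frac{x^{6}}{2} - \frac{3 x^{5}}{5} + \frac{5 x^{3}}{3}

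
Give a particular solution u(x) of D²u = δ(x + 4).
\frac{|x + 4|}{2}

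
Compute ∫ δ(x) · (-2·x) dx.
0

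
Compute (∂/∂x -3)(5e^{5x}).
10 e^{5 x}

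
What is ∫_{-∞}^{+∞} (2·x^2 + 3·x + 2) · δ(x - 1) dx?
7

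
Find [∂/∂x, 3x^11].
33 x^{10}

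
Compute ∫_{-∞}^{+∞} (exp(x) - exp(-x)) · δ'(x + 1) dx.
- 2 \cosh{\left(1 \right)}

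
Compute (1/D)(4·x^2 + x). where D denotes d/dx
\frac{4 x^{3}}{3} + \frac{x^{2}}{2}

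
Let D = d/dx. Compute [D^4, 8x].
32D^{3}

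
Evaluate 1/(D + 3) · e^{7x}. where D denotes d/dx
\frac{e^{7 x}}{10}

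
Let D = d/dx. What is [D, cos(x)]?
- \sin{\left(x \right)}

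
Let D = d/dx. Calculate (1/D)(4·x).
2 x^{2}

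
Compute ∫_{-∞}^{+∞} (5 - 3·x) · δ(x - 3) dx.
-4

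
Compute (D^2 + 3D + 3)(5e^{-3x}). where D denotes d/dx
15 e^{- 3 x}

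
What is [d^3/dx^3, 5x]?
15\frac{d^{2}}{dx^{2}}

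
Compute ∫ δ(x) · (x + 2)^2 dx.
4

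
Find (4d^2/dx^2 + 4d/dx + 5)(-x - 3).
- 5 x - 19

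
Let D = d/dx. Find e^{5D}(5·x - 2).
5 x + 23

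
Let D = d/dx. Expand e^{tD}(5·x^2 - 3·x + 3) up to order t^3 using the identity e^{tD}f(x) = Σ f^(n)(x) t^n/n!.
5 t^{2} + t \left(10 x - 3\right) + 5 x^{2} - 3 x + 3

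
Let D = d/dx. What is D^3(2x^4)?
48 x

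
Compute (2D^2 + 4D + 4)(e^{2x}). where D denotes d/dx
20 e^{2 x}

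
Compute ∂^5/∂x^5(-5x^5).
-600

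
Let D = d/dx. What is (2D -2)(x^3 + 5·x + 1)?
- 2 x^{3} + 6 x^{2} - 10 x + 8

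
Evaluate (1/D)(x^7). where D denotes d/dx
\frac{x^{8}}{8}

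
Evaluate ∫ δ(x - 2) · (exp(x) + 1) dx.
1 + e^{2}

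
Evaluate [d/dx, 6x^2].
12 x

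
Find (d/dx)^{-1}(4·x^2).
\frac{4 x^{3}}{3}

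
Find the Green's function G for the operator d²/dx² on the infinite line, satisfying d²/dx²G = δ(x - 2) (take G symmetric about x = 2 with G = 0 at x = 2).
\frac{|x - 2|}{2}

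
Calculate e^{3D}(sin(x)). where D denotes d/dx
\sin{\left(x + 3 \right)}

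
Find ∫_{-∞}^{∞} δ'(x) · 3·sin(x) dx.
-3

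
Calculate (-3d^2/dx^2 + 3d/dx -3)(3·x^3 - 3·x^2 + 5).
- 9 x^{3} + 36 x^{2} - 72 x + 3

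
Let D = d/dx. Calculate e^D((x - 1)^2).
x^{2}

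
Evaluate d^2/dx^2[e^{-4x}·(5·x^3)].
10 x \left(8 x^{2} - 12 x + 3\right) e^{- 4 x}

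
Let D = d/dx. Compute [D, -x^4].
- 4 x^{3}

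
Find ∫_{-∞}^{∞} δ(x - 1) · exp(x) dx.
e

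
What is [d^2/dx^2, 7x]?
14\frac{d}{dx}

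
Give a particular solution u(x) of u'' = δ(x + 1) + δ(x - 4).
\frac{|x + 1|}{2} + \frac{|x - 4|}{2}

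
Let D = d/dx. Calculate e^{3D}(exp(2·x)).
e^{2 x + 6}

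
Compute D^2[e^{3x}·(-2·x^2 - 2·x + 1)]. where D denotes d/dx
\left(- 18 x^{2} - 42 x - 7\right) e^{3 x}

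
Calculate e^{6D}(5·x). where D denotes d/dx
5 x + 30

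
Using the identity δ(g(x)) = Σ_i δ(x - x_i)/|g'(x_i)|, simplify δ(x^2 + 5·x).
\frac{\delta(x + 5) + \delta(x)}{5}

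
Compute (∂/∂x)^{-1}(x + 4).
\frac{x^{2}}{2} + 4 x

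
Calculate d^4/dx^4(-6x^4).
-144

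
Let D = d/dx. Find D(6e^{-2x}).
- 12 e^{- 2 x}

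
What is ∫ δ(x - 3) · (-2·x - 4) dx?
-10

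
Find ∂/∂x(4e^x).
4 e^{x}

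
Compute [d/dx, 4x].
4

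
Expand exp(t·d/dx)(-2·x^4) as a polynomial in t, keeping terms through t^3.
2 x \left(- 4 t^{3} - 6 t^{2} x - 4 t x^{2} - x^{3}\right)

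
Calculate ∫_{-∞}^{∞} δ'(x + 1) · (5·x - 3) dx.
-5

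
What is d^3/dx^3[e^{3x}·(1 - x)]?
- 27 x e^{3 x}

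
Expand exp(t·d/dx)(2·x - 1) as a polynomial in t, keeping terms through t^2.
2 t + 2 x - 1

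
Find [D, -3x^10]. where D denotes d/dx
- 30 x^{9}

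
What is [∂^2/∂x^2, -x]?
-2\frac{d}{dx}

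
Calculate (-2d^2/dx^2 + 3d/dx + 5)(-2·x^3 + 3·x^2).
- 10 x^{3} - 3 x^{2} + 42 x - 12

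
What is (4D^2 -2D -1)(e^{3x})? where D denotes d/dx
29 e^{3 x}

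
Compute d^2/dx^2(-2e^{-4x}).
- 32 e^{- 4 x}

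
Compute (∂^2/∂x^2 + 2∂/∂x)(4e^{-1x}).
- 4 e^{- x}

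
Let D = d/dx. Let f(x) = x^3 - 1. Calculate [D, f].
3 x^{2}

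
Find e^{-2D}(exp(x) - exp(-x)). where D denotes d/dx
- e^{2 - x} + e^{x - 2}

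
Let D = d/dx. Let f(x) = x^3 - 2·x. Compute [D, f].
3 x^{2} - 2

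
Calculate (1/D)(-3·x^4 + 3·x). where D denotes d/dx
- \frac{3 x^{5}}{5} + \frac{3 x^{2}}{2}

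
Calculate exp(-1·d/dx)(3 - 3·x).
6 - 3 x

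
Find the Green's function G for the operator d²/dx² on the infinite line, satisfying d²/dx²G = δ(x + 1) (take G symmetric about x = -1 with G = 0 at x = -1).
\frac{|x + 1|}{2}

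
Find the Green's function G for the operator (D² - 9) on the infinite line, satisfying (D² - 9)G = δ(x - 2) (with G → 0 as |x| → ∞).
-\frac{e^{-3|x - 2|}}{6}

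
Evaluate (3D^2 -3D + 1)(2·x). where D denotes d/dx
2 x - 6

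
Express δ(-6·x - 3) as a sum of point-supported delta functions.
\frac{\delta(x + 1/2)}{6}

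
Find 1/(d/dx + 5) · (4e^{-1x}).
e^{- x}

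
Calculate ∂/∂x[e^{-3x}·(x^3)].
3 x^{2} \left(1 - x\right) e^{- 3 x}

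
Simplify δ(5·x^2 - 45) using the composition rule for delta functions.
\frac{\delta(x - 3) + \delta(x + 3)}{30}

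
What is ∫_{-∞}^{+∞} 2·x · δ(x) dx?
0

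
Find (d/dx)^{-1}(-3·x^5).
- \frac{x^{6}}{2}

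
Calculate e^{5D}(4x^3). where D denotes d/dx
4 x^{3} + 60 x^{2} + 300 x + 500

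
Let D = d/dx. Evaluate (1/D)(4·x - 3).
2 x^{2} - 3 x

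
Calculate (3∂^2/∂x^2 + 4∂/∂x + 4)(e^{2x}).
24 e^{2 x}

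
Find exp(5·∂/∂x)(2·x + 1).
2 x + 11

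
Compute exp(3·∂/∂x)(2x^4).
2 x^{4} + 24 x^{3} + 108 x^{2} + 216 x + 162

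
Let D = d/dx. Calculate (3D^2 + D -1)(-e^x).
- 3 e^{x}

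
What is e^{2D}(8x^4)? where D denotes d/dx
8 x^{4} + 64 x^{3} + 192 x^{2} + 256 x + 128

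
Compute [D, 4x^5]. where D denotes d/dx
20 x^{4}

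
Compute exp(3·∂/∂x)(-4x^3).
- 4 x^{3} - 36 x^{2} - 108 x - 108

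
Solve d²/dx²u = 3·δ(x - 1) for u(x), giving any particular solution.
\frac{3|x - 1|}{2}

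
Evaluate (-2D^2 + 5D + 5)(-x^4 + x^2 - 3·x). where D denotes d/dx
- 5 x^{4} - 20 x^{3} + 29 x^{2} - 5 x - 19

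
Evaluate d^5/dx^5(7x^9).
105840 x^{4}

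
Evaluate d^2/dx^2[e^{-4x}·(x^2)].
2 \left(8 x^{2} - 8 x + 1\right) e^{- 4 x}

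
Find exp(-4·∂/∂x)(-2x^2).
- 2 x^{2} + 16 x - 32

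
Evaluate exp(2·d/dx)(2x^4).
2 x^{4} + 16 x^{3} + 48 x^{2} + 64 x + 32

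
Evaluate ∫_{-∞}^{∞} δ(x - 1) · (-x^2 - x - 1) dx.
-3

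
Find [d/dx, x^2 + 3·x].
2 x + 3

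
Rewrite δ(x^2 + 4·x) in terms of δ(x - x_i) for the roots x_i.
\frac{\delta(x + 4) + \delta(x)}{4}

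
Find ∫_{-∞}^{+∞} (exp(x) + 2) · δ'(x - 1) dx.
- e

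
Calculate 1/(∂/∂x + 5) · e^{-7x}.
- \frac{e^{- 7 x}}{2}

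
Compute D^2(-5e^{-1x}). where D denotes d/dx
- 5 e^{- x}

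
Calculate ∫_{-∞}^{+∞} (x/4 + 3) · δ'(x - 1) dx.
- \frac{1}{4}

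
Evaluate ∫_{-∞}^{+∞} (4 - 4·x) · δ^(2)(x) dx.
0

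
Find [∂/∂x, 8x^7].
56 x^{6}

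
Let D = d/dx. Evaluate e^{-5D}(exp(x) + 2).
e^{x - 5} + 2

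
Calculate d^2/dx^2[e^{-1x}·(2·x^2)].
2 \left(x^{2} - 4 x + 2\right) e^{- x}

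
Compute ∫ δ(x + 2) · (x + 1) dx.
-1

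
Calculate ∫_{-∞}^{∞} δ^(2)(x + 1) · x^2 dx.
2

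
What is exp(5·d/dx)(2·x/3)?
\frac{2 x}{3} + \frac{10}{3}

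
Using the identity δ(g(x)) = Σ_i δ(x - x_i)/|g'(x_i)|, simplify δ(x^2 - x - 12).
\frac{\delta(x - 4) + \delta(x + 3)}{7}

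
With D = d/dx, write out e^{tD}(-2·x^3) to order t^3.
- 2 t^{3} - 6 t^{2} x - 6 t x^{2} - 2 x^{3}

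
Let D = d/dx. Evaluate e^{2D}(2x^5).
2 x^{5} + 20 x^{4} + 80 x^{3} + 160 x^{2} + 160 x + 64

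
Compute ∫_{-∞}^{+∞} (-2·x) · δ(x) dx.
0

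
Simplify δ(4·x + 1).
\frac{\delta(x + 1/4)}{4}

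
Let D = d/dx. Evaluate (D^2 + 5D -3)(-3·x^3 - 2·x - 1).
9 x^{3} - 45 x^{2} - 12 x - 7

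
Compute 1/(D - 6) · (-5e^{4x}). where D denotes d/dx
\frac{5 e^{4 x}}{2}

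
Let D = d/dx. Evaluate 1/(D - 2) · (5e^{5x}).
\frac{5 e^{5 x}}{3}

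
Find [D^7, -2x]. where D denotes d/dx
-14D^{6}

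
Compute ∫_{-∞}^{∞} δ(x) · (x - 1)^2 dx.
1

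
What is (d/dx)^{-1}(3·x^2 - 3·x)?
x^{3} - \frac{3 x^{2}}{2}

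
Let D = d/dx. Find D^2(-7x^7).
- 294 x^{5}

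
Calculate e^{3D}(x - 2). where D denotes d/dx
x + 1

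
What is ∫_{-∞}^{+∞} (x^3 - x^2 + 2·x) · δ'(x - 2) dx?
-10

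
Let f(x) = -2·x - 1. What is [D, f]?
-2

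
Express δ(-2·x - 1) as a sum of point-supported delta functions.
\frac{\delta(x + 1/2)}{2}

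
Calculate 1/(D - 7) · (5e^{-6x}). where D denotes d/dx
- \frac{5 e^{- 6 x}}{13}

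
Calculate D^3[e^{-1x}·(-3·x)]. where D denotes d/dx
3 \left(x - 3\right) e^{- x}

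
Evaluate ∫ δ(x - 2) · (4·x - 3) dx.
5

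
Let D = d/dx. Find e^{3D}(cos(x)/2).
\frac{\cos{\left(x + 3 \right)}}{2}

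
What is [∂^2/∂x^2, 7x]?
14\frac{d}{dx}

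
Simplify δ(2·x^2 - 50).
\frac{\delta(x - 5) + \delta(x + 5)}{20}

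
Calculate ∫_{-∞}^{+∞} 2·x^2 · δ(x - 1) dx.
2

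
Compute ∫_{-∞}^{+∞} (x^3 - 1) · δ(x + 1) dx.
-2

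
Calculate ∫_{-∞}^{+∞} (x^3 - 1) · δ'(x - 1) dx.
-3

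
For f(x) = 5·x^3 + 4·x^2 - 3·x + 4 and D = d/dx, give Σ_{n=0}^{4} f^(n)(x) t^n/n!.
5 t^{3} + t^{2} \left(15 x + 4\right) + t \left(15 x^{2} + 8 x - 3\right) + 5 x^{3} + 4 x^{2} - 3 x + 4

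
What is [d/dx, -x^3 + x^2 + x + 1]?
- 3 x^{2} + 2 x + 1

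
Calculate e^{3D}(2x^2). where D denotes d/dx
2 x^{2} + 12 x + 18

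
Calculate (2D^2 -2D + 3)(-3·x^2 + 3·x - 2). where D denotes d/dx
- 9 x^{2} + 21 x - 24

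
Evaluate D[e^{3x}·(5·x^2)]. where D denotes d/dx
5 x \left(3 x + 2\right) e^{3 x}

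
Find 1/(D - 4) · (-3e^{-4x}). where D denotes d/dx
\frac{3 e^{- 4 x}}{8}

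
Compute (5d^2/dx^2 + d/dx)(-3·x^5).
15 x^{3} \left(- x - 20\right)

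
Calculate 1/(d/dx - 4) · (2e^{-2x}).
- \frac{e^{- 2 x}}{3}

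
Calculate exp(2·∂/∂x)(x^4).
x^{4} + 8 x^{3} + 24 x^{2} + 32 x + 16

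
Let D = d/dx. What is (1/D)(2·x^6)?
\frac{2 x^{7}}{7}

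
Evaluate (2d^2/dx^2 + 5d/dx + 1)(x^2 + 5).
x^{2} + 10 x + 9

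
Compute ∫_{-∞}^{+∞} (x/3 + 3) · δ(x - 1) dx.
\frac{10}{3}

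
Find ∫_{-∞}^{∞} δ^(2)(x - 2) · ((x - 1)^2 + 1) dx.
2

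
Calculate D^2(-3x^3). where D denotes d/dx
- 18 x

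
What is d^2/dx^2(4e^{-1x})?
4 e^{- x}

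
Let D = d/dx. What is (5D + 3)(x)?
3 x + 5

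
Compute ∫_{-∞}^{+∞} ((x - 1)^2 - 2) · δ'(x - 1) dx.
0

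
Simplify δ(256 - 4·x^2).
\frac{\delta(x - 8) + \delta(x + 8)}{64}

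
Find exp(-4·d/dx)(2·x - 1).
2 x - 9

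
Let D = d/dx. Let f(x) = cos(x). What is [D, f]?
- \sin{\left(x \right)}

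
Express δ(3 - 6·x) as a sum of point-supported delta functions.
\frac{\delta(x - 1/2)}{6}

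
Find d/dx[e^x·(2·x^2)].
2 x \left(x + 2\right) e^{x}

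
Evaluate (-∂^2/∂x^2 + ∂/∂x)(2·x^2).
4 x - 4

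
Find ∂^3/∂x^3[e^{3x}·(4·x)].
108 \left(x + 1\right) e^{3 x}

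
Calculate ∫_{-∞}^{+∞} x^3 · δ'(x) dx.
0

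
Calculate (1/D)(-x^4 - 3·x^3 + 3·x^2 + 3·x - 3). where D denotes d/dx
- \frac{x^{5}}{5} - \frac{3 x^{4}}{4} + x^{3} + \frac{3 x^{2}}{2} - 3 x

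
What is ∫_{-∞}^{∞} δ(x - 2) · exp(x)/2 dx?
\frac{e^{2}}{2}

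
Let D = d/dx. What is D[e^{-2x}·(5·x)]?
5 \left(1 - 2 x\right) e^{- 2 x}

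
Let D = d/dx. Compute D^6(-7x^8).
- 141120 x^{2}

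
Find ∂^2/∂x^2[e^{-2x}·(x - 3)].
4 \left(x - 4\right) e^{- 2 x}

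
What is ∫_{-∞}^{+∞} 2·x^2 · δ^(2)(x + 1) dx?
4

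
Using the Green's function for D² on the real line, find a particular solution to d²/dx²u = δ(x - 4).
\frac{|x - 4|}{2}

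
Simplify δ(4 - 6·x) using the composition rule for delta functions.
\frac{\delta(x - 2/3)}{6}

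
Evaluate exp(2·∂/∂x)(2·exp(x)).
2 e^{x + 2}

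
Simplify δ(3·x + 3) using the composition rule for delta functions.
\frac{\delta(x + 1)}{3}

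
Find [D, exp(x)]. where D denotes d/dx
e^{x}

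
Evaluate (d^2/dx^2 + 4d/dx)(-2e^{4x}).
- 64 e^{4 x}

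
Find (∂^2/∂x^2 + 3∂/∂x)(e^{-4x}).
4 e^{- 4 x}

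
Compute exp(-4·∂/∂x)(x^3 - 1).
x^{3} - 12 x^{2} + 48 x - 65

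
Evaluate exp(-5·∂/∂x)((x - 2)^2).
x^{2} - 14 x + 49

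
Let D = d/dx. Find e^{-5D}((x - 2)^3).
x^{3} - 21 x^{2} + 147 x - 343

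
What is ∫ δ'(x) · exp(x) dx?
-1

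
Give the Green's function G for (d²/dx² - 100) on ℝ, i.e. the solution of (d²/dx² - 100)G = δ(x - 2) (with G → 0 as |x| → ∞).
-\frac{e^{-10|x - 2|}}{20}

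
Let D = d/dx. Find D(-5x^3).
- 15 x^{2}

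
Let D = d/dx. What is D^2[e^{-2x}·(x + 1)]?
4 x e^{- 2 x}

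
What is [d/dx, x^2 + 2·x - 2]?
2 x + 2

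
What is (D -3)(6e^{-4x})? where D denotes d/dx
- 42 e^{- 4 x}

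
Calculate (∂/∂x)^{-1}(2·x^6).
\frac{2 x^{7}}{7}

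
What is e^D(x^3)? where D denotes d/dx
x^{3} + 3 x^{2} + 3 x + 1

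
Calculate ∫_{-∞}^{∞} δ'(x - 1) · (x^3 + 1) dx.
-3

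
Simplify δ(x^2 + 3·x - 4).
\frac{\delta(x + 4) + \delta(x - 1)}{5}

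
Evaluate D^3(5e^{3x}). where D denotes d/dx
135 e^{3 x}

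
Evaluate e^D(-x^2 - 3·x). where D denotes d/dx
- x^{2} - 5 x - 4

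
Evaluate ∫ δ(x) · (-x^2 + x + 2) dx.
2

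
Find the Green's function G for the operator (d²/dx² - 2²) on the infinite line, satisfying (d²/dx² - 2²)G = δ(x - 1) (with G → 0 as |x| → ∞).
-\frac{e^{-2|x - 1|}}{4}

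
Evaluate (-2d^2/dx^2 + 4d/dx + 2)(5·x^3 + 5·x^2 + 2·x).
10 x^{3} + 70 x^{2} - 16 x - 12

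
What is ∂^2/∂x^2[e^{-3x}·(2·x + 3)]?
3 \left(6 x + 5\right) e^{- 3 x}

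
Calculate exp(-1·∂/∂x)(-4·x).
4 - 4 x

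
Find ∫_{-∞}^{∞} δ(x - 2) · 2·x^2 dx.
8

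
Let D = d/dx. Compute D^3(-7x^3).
-42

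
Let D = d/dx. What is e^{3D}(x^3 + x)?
x^{3} + 9 x^{2} + 28 x + 30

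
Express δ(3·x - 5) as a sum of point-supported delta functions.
\frac{\delta(x - 5/3)}{3}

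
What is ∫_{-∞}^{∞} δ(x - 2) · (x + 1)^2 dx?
9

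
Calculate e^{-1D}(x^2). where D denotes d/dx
x^{2} - 2 x + 1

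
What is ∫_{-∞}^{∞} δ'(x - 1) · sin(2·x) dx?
- 2 \cos{\left(2 \right)}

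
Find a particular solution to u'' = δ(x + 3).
\frac{|x + 3|}{2}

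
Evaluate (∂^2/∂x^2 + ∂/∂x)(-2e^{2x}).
- 12 e^{2 x}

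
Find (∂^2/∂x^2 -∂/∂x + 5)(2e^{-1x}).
14 e^{- x}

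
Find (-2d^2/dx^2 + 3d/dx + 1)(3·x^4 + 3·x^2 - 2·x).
3 x^{4} + 36 x^{3} - 69 x^{2} + 16 x - 18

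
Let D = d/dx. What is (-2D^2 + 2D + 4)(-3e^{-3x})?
60 e^{- 3 x}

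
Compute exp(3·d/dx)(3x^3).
3 x^{3} + 27 x^{2} + 81 x + 81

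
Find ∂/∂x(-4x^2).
- 8 x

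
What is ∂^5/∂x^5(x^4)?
0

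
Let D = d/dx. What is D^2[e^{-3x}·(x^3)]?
3 x \left(3 x^{2} - 6 x + 2\right) e^{- 3 x}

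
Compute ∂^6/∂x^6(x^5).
0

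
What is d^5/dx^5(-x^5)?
-120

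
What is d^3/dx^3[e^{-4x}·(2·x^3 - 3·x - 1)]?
4 \left(- 32 x^{3} + 72 x^{2} + 12 x - 17\right) e^{- 4 x}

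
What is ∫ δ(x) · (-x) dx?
0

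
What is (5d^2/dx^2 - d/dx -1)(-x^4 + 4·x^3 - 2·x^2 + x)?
x^{4} - 70 x^{2} + 123 x - 21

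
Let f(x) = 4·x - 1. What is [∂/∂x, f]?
4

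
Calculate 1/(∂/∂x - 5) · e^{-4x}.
- \frac{e^{- 4 x}}{9}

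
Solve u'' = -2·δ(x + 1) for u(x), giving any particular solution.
-|x + 1|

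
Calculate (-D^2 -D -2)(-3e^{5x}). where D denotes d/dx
96 e^{5 x}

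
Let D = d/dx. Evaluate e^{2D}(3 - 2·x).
- 2 x - 1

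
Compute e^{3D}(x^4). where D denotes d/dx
x^{4} + 12 x^{3} + 54 x^{2} + 108 x + 81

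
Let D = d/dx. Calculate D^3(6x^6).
720 x^{3}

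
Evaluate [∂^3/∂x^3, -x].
-3\frac{d^{2}}{dx^{2}}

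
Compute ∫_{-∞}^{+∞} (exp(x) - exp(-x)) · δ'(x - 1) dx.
- 2 \cosh{\left(1 \right)}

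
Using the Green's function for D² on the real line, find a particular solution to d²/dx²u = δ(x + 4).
\frac{|x + 4|}{2}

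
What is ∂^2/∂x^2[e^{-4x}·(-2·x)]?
16 \left(1 - 2 x\right) e^{- 4 x}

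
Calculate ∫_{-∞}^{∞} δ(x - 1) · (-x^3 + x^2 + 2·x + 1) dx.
3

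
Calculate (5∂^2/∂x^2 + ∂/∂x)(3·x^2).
6 x + 30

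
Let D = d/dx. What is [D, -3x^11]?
- 33 x^{10}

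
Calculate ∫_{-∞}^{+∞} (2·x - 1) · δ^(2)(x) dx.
0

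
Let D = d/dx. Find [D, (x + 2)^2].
2 x + 4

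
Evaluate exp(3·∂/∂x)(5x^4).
5 x^{4} + 60 x^{3} + 270 x^{2} + 540 x + 405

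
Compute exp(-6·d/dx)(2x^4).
2 x^{4} - 48 x^{3} + 432 x^{2} - 1728 x + 2592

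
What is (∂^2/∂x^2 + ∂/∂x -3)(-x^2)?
3 x^{2} - 2 x - 2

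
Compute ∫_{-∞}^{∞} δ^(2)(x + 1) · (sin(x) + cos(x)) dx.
- \cos{\left(1 \right)} + \sin{\left(1 \right)}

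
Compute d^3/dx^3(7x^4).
168 x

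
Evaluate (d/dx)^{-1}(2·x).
x^{2}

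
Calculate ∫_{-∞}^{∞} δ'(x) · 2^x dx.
- \log{\left(2 \right)}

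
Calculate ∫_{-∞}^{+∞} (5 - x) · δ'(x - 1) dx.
1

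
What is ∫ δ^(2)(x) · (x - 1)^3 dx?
-6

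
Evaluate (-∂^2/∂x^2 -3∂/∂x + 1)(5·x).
5 x - 15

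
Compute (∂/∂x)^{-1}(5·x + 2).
\frac{5 x^{2}}{2} + 2 x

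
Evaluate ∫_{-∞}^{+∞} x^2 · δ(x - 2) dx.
4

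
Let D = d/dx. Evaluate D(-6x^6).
- 36 x^{5}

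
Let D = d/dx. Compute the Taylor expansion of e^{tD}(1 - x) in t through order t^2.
- t - x + 1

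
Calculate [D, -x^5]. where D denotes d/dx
- 5 x^{4}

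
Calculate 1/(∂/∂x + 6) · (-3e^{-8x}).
\frac{3 e^{- 8 x}}{2}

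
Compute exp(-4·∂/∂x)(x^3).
x^{3} - 12 x^{2} + 48 x - 64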